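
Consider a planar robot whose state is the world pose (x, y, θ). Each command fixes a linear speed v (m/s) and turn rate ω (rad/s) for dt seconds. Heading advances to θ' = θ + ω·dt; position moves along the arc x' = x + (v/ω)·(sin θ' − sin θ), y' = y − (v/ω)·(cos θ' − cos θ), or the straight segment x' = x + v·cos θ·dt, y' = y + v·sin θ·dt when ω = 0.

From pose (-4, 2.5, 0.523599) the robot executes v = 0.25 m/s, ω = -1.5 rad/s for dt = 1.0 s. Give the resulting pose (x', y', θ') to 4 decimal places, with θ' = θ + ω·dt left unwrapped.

(-3.7786, 2.4490, -0.9764)

θ' = 0.5236 + -1.5·1.0 = -0.9764
R = v/ω = 0.25/-1.5 = -0.1667
x' = -4 + -0.1667·(sin -0.9764 − sin 0.5236) = -3.7786
y' = 2.5 − -0.1667·(cos -0.9764 − cos 0.5236) = 2.4490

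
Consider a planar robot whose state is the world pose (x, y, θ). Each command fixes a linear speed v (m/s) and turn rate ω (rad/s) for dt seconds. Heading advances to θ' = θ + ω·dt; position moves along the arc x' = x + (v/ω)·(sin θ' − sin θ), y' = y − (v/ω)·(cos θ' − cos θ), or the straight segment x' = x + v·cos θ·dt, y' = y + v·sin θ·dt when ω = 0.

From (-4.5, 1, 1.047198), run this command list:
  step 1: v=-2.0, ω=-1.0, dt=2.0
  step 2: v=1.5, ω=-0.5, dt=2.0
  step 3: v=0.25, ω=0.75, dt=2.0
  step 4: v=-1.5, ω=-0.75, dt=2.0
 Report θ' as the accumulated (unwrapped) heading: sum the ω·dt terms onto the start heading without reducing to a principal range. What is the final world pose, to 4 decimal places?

(-8.3409, 0.1047, -1.9528)

step 1: θ'=-0.9528 (R=2.0000) → pose (-7.8621, 0.8412, -0.9528)
step 2: θ'=-1.9528 (R=-3.0000) → pose (-7.5235, -2.0154, -1.9528)
step 3: θ'=-0.4528 (R=0.3333) → pose (-7.3600, -2.4394, -0.4528)
step 4: θ'=-1.9528 (R=2.0000) → pose (-8.3409, 0.1047, -1.9528)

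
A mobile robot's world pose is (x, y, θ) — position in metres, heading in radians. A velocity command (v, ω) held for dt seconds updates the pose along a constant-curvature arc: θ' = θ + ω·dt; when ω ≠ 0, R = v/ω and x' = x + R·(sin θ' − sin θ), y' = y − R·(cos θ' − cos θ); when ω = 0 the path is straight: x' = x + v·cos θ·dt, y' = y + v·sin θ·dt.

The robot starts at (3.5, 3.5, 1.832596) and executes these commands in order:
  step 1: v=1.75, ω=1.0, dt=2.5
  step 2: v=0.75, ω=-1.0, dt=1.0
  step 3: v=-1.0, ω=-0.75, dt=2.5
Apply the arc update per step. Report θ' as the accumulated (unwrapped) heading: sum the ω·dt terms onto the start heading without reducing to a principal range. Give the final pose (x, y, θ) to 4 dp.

step 1: θ'=4.3326 (R=1.7500) → pose (0.1843, 3.6958, 4.3326)
step 2: θ'=3.3326 (R=-0.7500) → pose (-0.3698, 3.2375, 3.3326)
step 3: θ'=1.4576 (R=1.3333) → pose (1.2081, 1.7778, 1.4576)

(1.2081, 1.7778, 1.4576)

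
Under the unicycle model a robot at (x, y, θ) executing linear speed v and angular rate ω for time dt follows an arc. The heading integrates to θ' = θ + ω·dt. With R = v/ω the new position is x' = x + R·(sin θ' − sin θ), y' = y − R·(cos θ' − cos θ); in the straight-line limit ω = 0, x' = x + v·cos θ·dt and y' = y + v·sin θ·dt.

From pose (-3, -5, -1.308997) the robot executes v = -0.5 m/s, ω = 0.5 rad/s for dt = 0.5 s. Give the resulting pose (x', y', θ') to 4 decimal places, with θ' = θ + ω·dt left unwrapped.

(-3.0941, -4.7691, -1.0590)

θ' = -1.3090 + 0.5·0.5 = -1.0590
R = v/ω = -0.5/0.5 = -1.0000
x' = -3 + -1.0000·(sin -1.0590 − sin -1.3090) = -3.0941
y' = -5 − -1.0000·(cos -1.0590 − cos -1.3090) = -4.7691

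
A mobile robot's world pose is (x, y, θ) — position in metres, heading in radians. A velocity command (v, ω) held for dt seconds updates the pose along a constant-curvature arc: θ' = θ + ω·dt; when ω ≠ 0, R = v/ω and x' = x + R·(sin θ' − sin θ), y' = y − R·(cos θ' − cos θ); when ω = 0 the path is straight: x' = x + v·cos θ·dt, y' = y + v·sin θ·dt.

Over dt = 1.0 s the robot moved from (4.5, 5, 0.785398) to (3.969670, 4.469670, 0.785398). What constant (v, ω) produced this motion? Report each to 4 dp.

v = -0.7500, ω = 0.0000

Δθ = 0.785398 − 0.785398 = 0.000000
ω = Δθ/dt = 0.000000/1.0 = 0.0000
ω = 0 → v = (Δx·cos θ + Δy·sin θ)/dt = -0.7500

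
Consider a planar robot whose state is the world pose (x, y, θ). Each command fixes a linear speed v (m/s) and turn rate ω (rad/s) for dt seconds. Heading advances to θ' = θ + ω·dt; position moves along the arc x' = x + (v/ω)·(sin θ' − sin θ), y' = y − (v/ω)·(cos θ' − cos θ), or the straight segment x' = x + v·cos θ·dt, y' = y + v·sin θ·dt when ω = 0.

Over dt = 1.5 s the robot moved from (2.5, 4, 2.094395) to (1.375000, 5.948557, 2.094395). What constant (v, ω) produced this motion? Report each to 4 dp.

Δθ = 2.094395 − 2.094395 = 0.000000
ω = Δθ/dt = 0.000000/1.5 = 0.0000
ω = 0 → v = (Δx·cos θ + Δy·sin θ)/dt = 1.5000

v = 1.5000, ω = 0.0000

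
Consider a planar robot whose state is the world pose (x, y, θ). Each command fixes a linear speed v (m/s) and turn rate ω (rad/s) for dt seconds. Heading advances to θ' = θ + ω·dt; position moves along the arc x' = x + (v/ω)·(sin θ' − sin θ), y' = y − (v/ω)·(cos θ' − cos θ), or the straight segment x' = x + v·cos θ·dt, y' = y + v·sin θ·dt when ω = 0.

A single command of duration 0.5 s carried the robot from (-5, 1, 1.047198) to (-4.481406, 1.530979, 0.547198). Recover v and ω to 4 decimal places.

v = 1.5000, ω = -1.0000

Δθ = 0.547198 − 1.047198 = -0.500000
ω = Δθ/dt = -0.500000/0.5 = -1.0000
R = −Δy/(cos θ' − cos θ) = -1.5000
v = R·ω = -1.5000·-1.0000 = 1.5000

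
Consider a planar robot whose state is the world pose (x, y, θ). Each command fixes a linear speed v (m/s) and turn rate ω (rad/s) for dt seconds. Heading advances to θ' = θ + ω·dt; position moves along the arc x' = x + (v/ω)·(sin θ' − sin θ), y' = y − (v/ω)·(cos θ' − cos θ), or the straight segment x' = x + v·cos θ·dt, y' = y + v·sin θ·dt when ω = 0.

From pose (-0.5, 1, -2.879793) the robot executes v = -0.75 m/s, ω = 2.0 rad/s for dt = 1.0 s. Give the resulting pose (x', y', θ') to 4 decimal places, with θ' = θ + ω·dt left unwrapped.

θ' = -2.8798 + 2.0·1.0 = -0.8798
R = v/ω = -0.75/2.0 = -0.3750
x' = -0.5 + -0.3750·(sin -0.8798 − sin -2.8798) = -0.3081
y' = 1 − -0.3750·(cos -0.8798 − cos -2.8798) = 1.6012

(-0.3081, 1.6012, -0.8798)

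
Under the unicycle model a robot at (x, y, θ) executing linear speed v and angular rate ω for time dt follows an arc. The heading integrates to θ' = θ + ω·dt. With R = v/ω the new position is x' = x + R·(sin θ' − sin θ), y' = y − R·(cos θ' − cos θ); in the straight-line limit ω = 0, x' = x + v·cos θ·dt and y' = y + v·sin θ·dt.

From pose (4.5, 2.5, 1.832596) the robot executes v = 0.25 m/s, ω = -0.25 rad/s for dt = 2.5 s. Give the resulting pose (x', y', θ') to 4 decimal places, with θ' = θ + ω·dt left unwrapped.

(4.5312, 3.1141, 1.2076)

θ' = 1.8326 + -0.25·2.5 = 1.2076
R = v/ω = 0.25/-0.25 = -1.0000
x' = 4.5 + -1.0000·(sin 1.2076 − sin 1.8326) = 4.5312
y' = 2.5 − -1.0000·(cos 1.2076 − cos 1.8326) = 3.1141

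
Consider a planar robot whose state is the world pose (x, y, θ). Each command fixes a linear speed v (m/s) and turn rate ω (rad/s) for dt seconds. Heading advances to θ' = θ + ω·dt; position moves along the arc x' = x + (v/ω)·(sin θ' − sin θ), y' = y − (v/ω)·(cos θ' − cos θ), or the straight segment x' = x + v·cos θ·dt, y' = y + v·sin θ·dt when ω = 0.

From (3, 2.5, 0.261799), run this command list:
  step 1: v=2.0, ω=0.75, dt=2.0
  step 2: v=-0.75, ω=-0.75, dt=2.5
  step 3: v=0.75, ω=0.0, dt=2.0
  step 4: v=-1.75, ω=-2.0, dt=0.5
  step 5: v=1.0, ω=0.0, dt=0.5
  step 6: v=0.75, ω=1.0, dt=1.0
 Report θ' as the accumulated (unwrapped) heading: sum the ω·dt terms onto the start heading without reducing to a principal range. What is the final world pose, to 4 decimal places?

(5.4465, 3.8496, -0.1132)

step 1: θ'=1.7618 (R=2.6667) → pose (4.9280, 5.5821, 1.7618)
step 2: θ'=-0.1132 (R=1.0000) → pose (3.8332, 4.3986, -0.1132)
step 3: θ'=-0.1132 (straight) → pose (5.3236, 4.2292, -0.1132)
step 4: θ'=-1.1132 (R=0.8750) → pose (4.6375, 4.7120, -1.1132)
step 5: θ'=-1.1132 (straight) → pose (4.8584, 4.2634, -1.1132)
step 6: θ'=-0.1132 (R=0.7500) → pose (5.4465, 3.8496, -0.1132)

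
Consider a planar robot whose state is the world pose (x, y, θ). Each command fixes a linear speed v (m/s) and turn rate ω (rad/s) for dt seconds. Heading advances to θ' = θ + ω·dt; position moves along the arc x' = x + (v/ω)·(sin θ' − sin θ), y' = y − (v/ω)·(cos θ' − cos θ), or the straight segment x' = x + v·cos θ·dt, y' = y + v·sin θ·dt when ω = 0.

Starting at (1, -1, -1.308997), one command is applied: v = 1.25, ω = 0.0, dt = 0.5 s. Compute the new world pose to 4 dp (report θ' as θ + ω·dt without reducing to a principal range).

(1.1618, -1.6037, -1.3090)

θ' = -1.3090 + 0.0·0.5 = -1.3090
ω = 0 → straight: x' = 1 + 1.25·cos(-1.3090)·0.5 = 1.1618
y' = -1 + 1.25·sin(-1.3090)·0.5 = -1.6037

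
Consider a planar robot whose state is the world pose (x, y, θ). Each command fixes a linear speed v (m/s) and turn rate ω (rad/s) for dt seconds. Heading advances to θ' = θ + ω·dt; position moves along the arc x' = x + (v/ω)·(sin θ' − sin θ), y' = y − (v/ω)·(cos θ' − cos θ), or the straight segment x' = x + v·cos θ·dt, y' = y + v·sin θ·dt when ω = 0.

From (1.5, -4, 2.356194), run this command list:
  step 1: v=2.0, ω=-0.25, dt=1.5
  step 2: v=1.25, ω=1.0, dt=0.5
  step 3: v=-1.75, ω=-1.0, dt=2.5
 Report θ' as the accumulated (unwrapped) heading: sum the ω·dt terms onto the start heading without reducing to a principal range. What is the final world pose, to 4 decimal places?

step 1: θ'=1.9812 (R=-8.0000) → pose (-0.1788, -1.5349, 1.9812)
step 2: θ'=2.4812 (R=1.2500) → pose (-0.5583, -1.0465, 2.4812)
step 3: θ'=-0.0188 (R=1.7500) → pose (-1.6647, -4.1782, -0.0188)

(-1.6647, -4.1782, -0.0188)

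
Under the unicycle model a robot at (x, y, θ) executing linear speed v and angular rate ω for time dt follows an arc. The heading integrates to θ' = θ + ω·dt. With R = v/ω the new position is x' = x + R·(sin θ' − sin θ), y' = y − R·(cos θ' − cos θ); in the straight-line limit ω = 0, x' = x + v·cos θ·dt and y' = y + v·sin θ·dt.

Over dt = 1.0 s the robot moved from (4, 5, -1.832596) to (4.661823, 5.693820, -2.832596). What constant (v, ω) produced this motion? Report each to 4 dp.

Δθ = -2.832596 − -1.832596 = -1.000000
ω = Δθ/dt = -1.000000/1.0 = -1.0000
R = −Δy/(cos θ' − cos θ) = 1.0000
v = R·ω = 1.0000·-1.0000 = -1.0000

v = -1.0000, ω = -1.0000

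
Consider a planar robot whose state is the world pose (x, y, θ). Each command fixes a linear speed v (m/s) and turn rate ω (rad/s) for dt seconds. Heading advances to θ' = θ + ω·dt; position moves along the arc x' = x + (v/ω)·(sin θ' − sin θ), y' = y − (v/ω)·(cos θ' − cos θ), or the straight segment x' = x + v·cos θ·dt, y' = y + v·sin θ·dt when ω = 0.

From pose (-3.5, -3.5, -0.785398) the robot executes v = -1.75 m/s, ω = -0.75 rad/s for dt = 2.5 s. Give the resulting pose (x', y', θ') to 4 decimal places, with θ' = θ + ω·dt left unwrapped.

θ' = -0.7854 + -0.75·2.5 = -2.6604
R = v/ω = -1.75/-0.75 = 2.3333
x' = -3.5 + 2.3333·(sin -2.6604 − sin -0.7854) = -2.9300
y' = -3.5 − 2.3333·(cos -2.6604 − cos -0.7854) = 0.2183

(-2.9300, 0.2183, -2.6604)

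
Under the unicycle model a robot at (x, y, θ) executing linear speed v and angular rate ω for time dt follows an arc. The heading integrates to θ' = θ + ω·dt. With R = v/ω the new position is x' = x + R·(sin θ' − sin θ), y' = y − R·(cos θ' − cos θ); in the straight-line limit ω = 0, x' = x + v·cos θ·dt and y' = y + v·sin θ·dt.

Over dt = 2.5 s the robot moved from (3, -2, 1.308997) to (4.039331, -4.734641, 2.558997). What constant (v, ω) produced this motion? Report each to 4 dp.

v = -1.2500, ω = 0.5000

Δθ = 2.558997 − 1.308997 = 1.250000
ω = Δθ/dt = 1.250000/2.5 = 0.5000
R = −Δy/(cos θ' − cos θ) = -2.5000
v = R·ω = -2.5000·0.5000 = -1.2500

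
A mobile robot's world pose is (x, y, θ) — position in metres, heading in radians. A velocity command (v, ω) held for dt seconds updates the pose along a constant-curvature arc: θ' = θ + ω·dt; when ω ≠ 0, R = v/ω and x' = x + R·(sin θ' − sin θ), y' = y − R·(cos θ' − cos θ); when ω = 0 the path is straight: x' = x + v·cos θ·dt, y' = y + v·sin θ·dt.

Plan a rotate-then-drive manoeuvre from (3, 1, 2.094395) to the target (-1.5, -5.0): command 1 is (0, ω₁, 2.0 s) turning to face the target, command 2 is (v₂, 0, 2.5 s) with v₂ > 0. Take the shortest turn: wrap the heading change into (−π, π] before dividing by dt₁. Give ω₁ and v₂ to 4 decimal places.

heading to target = atan2(-5−1, -1.5−3) = -2.2143
Δθ = wrap(-2.2143 − 2.0944) = 1.9745; ω₁ = Δθ/dt₁ = 0.9872
distance = √((-1.5−3)² + (-5−1)²) = 7.5000; v₂ = distance/dt₂ = 3.0000

ω₁ = 0.9872, v₂ = 3.0000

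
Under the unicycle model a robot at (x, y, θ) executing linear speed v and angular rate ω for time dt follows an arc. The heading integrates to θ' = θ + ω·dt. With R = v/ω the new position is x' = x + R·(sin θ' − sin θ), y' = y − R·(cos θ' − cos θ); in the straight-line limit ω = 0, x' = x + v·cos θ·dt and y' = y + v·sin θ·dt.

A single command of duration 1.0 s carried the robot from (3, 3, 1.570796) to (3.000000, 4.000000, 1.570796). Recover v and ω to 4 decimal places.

v = 1.0000, ω = 0.0000

Δθ = 1.570796 − 1.570796 = 0.000000
ω = Δθ/dt = 0.000000/1.0 = 0.0000
ω = 0 → v = (Δx·cos θ + Δy·sin θ)/dt = 1.0000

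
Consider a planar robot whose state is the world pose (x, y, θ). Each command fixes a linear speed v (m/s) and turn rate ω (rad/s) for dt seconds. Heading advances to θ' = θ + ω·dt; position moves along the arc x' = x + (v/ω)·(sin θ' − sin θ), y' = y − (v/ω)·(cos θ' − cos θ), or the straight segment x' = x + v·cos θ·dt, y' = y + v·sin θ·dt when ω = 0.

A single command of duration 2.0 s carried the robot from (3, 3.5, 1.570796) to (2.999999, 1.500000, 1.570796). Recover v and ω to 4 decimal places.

Δθ = 1.570796 − 1.570796 = 0.000000
ω = Δθ/dt = 0.000000/2.0 = 0.0000
ω = 0 → v = (Δx·cos θ + Δy·sin θ)/dt = -1.0000

v = -1.0000, ω = 0.0000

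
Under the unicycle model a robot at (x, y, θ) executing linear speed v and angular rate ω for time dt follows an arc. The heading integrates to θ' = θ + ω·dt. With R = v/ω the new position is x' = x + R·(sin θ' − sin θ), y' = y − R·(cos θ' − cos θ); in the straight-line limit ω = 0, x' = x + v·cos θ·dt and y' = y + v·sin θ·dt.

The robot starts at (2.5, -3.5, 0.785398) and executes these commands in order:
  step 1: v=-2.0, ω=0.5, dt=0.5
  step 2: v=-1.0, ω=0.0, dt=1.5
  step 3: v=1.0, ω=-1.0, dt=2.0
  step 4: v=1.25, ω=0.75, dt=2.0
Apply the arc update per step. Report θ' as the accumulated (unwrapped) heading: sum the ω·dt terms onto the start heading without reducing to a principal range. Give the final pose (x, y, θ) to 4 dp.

step 1: θ'=1.0354 (R=-4.0000) → pose (1.8882, -4.2877, 1.0354)
step 2: θ'=1.0354 (straight) → pose (1.1229, -5.5778, 1.0354)
step 3: θ'=-0.9646 (R=-1.0000) → pose (2.8048, -5.5182, -0.9646)
step 4: θ'=0.5354 (R=1.6667) → pose (5.0248, -6.0021, 0.5354)

(5.0248, -6.0021, 0.5354)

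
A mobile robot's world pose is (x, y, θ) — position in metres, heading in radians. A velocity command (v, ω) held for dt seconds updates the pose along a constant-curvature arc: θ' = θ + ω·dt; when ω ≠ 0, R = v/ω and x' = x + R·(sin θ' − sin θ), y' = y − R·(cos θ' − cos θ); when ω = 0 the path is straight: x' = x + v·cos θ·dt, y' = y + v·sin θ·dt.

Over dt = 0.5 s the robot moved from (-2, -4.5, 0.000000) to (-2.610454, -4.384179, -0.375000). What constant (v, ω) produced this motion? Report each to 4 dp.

v = -1.2500, ω = -0.7500

Δθ = -0.375000 − 0.000000 = -0.375000
ω = Δθ/dt = -0.375000/0.5 = -0.7500
R = Δx/(sin θ' − sin θ) = 1.6667
v = R·ω = 1.6667·-0.7500 = -1.2500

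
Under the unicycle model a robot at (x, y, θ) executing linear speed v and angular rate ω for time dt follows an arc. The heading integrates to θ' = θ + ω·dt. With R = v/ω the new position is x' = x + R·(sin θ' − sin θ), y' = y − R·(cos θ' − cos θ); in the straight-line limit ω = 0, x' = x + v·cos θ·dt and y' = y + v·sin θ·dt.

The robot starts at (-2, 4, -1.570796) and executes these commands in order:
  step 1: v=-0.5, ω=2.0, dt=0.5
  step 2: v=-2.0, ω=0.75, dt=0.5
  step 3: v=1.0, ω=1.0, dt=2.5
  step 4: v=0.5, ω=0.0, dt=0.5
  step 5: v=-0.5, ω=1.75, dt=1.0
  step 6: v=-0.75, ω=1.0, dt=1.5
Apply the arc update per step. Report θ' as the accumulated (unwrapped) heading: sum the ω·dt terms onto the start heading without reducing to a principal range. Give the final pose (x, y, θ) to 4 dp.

(-1.9223, 7.4528, 5.5542)

step 1: θ'=-0.5708 (R=-0.2500) → pose (-2.1149, 4.2104, -0.5708)
step 2: θ'=-0.1958 (R=-2.6667) → pose (-3.0369, 4.5822, -0.1958)
step 3: θ'=2.3042 (R=1.0000) → pose (-2.0995, 6.2325, 2.3042)
step 4: θ'=2.3042 (straight) → pose (-2.2668, 6.4182, 2.3042)
step 5: θ'=4.0542 (R=-0.2857) → pose (-1.8286, 6.4347, 4.0542)
step 6: θ'=5.5542 (R=-0.7500) → pose (-1.9223, 7.4528, 5.5542)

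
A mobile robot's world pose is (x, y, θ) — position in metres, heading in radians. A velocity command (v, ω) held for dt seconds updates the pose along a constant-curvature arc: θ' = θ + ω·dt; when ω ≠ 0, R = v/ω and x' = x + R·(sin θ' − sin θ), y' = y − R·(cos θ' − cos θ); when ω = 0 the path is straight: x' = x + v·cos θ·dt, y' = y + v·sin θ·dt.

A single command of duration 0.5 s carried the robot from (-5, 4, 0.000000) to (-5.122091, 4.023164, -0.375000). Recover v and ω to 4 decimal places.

v = -0.2500, ω = -0.7500

Δθ = -0.375000 − 0.000000 = -0.375000
ω = Δθ/dt = -0.375000/0.5 = -0.7500
R = Δx/(sin θ' − sin θ) = 0.3333
v = R·ω = 0.3333·-0.7500 = -0.2500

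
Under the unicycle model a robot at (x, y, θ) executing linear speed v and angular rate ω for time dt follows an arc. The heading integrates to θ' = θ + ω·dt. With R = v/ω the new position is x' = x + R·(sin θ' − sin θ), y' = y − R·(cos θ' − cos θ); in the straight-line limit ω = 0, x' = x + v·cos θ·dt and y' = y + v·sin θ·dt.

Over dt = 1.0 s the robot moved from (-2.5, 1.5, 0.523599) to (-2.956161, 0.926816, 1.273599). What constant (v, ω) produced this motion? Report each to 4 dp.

v = -0.7500, ω = 0.7500

Δθ = 1.273599 − 0.523599 = 0.750000
ω = Δθ/dt = 0.750000/1.0 = 0.7500
R = −Δy/(cos θ' − cos θ) = -1.0000
v = R·ω = -1.0000·0.7500 = -0.7500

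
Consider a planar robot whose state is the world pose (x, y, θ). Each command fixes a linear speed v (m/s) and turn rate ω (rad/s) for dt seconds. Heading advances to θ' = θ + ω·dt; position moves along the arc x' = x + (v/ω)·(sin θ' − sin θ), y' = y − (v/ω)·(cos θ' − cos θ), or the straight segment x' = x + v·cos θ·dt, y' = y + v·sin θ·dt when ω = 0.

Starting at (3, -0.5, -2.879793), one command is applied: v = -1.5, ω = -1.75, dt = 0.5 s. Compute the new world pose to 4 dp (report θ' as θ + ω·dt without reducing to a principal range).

(3.7151, -0.6270, -3.7548)

θ' = -2.8798 + -1.75·0.5 = -3.7548
R = v/ω = -1.5/-1.75 = 0.8571
x' = 3 + 0.8571·(sin -3.7548 − sin -2.8798) = 3.7151
y' = -0.5 − 0.8571·(cos -3.7548 − cos -2.8798) = -0.6270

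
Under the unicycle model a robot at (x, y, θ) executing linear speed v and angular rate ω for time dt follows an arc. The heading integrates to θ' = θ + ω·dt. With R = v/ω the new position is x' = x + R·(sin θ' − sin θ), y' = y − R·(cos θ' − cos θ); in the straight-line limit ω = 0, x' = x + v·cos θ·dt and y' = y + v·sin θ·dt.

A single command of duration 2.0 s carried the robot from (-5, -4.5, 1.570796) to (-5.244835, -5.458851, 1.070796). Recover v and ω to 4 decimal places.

v = -0.5000, ω = -0.2500

Δθ = 1.070796 − 1.570796 = -0.500000
ω = Δθ/dt = -0.500000/2.0 = -0.2500
R = −Δy/(cos θ' − cos θ) = 2.0000
v = R·ω = 2.0000·-0.2500 = -0.5000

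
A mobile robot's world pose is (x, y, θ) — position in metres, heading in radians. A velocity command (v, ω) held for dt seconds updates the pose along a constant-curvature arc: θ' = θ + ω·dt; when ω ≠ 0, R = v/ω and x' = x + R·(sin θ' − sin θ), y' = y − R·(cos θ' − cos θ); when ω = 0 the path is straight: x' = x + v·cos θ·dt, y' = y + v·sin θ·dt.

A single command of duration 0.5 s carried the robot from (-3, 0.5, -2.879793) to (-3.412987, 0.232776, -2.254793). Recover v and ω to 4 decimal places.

v = 1.0000, ω = 1.2500

Δθ = -2.254793 − -2.879793 = 0.625000
ω = Δθ/dt = 0.625000/0.5 = 1.2500
R = Δx/(sin θ' − sin θ) = 0.8000
v = R·ω = 0.8000·1.2500 = 1.0000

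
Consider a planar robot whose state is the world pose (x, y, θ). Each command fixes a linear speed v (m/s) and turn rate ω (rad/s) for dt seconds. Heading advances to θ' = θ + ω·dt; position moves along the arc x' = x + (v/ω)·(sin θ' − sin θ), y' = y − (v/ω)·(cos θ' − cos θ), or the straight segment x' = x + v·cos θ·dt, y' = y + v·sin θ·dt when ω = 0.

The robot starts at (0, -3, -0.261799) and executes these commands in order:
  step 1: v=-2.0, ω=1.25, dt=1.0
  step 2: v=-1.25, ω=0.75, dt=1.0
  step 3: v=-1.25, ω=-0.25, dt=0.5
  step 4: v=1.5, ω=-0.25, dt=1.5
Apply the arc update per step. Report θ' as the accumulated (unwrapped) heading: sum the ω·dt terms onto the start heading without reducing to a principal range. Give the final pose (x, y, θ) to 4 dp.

step 1: θ'=0.9882 (R=-1.6000) → pose (-1.7502, -3.6652, 0.9882)
step 2: θ'=1.7382 (R=-1.6667) → pose (-2.0018, -4.8599, 1.7382)
step 3: θ'=1.6132 (R=5.0000) → pose (-1.9364, -5.4810, 1.6132)
step 4: θ'=1.2382 (R=-6.0000) → pose (-1.6130, -3.2677, 1.2382)

(-1.6130, -3.2677, 1.2382)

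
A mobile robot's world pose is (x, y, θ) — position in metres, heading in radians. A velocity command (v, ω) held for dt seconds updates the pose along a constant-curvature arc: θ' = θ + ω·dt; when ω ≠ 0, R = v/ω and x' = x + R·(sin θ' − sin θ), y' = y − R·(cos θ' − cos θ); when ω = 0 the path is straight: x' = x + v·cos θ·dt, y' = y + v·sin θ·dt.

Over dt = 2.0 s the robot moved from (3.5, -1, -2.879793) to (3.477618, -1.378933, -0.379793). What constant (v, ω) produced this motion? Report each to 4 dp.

Δθ = -0.379793 − -2.879793 = 2.500000
ω = Δθ/dt = 2.500000/2.0 = 1.2500
R = −Δy/(cos θ' − cos θ) = 0.2000
v = R·ω = 0.2000·1.2500 = 0.2500

v = 0.2500, ω = 1.2500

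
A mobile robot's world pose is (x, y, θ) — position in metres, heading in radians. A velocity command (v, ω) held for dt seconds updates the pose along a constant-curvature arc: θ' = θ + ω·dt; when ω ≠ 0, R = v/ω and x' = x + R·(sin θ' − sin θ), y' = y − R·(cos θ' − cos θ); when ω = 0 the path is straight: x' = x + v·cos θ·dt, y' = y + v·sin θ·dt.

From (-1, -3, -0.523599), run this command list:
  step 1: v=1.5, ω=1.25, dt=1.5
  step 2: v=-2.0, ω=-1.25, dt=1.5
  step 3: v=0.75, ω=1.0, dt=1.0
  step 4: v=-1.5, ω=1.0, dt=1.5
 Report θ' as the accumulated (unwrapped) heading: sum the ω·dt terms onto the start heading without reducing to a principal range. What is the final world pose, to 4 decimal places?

(-1.5619, -5.2012, 1.9764)

step 1: θ'=1.3514 (R=1.2000) → pose (0.7712, -2.2219, 1.3514)
step 2: θ'=-0.5236 (R=1.6000) → pose (-1.5904, -3.2594, -0.5236)
step 3: θ'=0.4764 (R=0.7500) → pose (-0.8715, -3.2763, 0.4764)
step 4: θ'=1.9764 (R=-1.5000) → pose (-1.5619, -5.2012, 1.9764)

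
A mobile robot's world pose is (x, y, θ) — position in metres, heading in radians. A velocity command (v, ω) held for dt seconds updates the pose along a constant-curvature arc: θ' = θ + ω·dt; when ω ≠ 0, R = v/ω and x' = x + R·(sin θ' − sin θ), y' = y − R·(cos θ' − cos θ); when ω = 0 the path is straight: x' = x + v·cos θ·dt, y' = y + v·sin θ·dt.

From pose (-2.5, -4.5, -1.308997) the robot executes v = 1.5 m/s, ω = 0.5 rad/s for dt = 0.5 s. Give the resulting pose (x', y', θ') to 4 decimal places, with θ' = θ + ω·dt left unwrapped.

(-2.2178, -5.1928, -1.0590)

θ' = -1.3090 + 0.5·0.5 = -1.0590
R = v/ω = 1.5/0.5 = 3.0000
x' = -2.5 + 3.0000·(sin -1.0590 − sin -1.3090) = -2.2178
y' = -4.5 − 3.0000·(cos -1.0590 − cos -1.3090) = -5.1928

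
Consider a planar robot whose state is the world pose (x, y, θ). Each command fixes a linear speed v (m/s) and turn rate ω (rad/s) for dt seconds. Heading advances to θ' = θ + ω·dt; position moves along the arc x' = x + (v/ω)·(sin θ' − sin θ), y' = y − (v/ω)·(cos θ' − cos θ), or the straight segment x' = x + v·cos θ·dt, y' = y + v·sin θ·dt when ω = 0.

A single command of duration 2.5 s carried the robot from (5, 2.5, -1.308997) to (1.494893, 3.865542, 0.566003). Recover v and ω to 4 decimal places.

Δθ = 0.566003 − -1.308997 = 1.875000
ω = Δθ/dt = 1.875000/2.5 = 0.7500
R = Δx/(sin θ' − sin θ) = -2.3333
v = R·ω = -2.3333·0.7500 = -1.7500

v = -1.7500, ω = 0.7500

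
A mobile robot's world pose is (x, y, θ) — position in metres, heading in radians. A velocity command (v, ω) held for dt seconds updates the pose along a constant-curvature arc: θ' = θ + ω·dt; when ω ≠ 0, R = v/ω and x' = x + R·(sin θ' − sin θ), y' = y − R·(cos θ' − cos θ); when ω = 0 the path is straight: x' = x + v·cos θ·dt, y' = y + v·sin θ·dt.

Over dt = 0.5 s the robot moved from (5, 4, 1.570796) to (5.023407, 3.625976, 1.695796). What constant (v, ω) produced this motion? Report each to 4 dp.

Δθ = 1.695796 − 1.570796 = 0.125000
ω = Δθ/dt = 0.125000/0.5 = 0.2500
R = −Δy/(cos θ' − cos θ) = -3.0000
v = R·ω = -3.0000·0.2500 = -0.7500

v = -0.7500, ω = 0.2500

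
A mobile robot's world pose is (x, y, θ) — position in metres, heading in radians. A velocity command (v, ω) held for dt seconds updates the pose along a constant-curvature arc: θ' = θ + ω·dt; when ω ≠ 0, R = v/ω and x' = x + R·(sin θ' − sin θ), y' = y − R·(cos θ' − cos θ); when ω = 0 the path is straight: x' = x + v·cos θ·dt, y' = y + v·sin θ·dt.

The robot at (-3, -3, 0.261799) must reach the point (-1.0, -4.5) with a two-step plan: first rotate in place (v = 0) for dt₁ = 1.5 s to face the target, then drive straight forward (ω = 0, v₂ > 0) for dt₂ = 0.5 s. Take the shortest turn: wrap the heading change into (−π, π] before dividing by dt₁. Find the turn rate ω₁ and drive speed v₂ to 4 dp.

ω₁ = -0.6035, v₂ = 5.0000

heading to target = atan2(-4.5−-3, -1−-3) = -0.6435
Δθ = wrap(-0.6435 − 0.2618) = -0.9053; ω₁ = Δθ/dt₁ = -0.6035
distance = √((-1−-3)² + (-4.5−-3)²) = 2.5000; v₂ = distance/dt₂ = 5.0000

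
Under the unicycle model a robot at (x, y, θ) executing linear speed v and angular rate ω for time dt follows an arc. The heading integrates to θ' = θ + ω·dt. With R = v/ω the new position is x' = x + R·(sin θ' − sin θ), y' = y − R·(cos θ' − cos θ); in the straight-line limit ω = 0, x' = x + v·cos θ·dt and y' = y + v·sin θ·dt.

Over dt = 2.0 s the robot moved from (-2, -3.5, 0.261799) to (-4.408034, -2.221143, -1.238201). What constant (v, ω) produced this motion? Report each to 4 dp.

Δθ = -1.238201 − 0.261799 = -1.500000
ω = Δθ/dt = -1.500000/2.0 = -0.7500
R = Δx/(sin θ' − sin θ) = 2.0000
v = R·ω = 2.0000·-0.7500 = -1.5000

v = -1.5000, ω = -0.7500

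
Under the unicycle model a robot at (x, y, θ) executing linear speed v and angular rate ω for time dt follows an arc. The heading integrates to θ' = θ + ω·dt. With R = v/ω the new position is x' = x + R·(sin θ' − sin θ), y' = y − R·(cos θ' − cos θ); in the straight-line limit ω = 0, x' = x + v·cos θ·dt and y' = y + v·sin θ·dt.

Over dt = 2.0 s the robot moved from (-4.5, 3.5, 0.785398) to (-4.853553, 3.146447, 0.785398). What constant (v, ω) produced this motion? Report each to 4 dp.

v = -0.2500, ω = 0.0000

Δθ = 0.785398 − 0.785398 = 0.000000
ω = Δθ/dt = 0.000000/2.0 = 0.0000
ω = 0 → v = (Δx·cos θ + Δy·sin θ)/dt = -0.2500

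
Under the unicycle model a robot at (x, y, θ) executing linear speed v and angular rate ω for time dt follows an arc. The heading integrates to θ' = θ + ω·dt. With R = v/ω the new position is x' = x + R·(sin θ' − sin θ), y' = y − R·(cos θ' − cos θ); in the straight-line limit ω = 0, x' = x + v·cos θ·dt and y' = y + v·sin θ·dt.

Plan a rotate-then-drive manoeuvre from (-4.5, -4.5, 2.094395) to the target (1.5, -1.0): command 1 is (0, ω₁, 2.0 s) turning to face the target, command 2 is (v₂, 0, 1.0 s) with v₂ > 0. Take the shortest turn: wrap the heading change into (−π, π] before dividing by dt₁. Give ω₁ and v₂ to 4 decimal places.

ω₁ = -0.7832, v₂ = 6.9462

heading to target = atan2(-1−-4.5, 1.5−-4.5) = 0.5281
Δθ = wrap(0.5281 − 2.0944) = -1.5663; ω₁ = Δθ/dt₁ = -0.7832
distance = √((1.5−-4.5)² + (-1−-4.5)²) = 6.9462; v₂ = distance/dt₂ = 6.9462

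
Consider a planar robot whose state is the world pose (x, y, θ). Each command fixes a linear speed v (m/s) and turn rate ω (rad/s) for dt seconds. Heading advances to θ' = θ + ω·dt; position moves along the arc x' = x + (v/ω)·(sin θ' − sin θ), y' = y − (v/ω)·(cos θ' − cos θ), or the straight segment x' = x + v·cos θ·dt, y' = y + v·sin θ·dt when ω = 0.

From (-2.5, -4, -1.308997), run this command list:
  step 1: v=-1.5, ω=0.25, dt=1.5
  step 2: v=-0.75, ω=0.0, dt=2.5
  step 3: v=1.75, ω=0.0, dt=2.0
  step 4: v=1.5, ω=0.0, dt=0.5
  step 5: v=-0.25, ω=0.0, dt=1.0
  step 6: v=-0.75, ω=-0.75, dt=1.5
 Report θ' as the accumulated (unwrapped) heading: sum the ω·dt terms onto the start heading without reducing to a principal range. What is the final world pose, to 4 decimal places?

step 1: θ'=-0.9340 (R=-6.0000) → pose (-3.4715, -1.9852, -0.9340)
step 2: θ'=-0.9340 (straight) → pose (-4.5865, -0.4777, -0.9340)
step 3: θ'=-0.9340 (straight) → pose (-2.5053, -3.2917, -0.9340)
step 4: θ'=-0.9340 (straight) → pose (-2.0593, -3.8947, -0.9340)
step 5: θ'=-0.9340 (straight) → pose (-2.2080, -3.6937, -0.9340)
step 6: θ'=-2.0590 (R=1.0000) → pose (-2.2871, -2.6300, -2.0590)

(-2.2871, -2.6300, -2.0590)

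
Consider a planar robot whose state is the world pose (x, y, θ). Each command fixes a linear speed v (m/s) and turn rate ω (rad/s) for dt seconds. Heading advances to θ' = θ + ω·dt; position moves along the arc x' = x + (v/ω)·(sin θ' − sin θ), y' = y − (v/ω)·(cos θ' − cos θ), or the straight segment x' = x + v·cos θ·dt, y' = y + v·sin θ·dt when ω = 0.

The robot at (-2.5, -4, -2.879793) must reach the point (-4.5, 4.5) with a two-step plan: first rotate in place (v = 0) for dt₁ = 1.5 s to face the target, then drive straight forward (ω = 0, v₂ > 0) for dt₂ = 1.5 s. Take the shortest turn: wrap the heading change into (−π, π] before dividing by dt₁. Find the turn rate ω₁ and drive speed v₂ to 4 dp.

ω₁ = -1.0677, v₂ = 5.8214

heading to target = atan2(4.5−-4, -4.5−-2.5) = 1.8019
Δθ = wrap(1.8019 − -2.8798) = -1.6015; ω₁ = Δθ/dt₁ = -1.0677
distance = √((-4.5−-2.5)² + (4.5−-4)²) = 8.7321; v₂ = distance/dt₂ = 5.8214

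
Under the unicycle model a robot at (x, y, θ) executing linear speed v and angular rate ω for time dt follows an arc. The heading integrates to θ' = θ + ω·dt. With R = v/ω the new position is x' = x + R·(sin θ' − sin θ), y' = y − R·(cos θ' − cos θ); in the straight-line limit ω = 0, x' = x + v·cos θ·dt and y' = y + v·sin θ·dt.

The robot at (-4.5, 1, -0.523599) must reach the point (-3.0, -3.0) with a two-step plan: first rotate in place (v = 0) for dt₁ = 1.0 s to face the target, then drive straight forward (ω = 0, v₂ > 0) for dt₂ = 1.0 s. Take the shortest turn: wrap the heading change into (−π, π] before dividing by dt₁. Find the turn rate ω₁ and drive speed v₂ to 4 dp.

heading to target = atan2(-3−1, -3−-4.5) = -1.2120
Δθ = wrap(-1.2120 − -0.5236) = -0.6884; ω₁ = Δθ/dt₁ = -0.6884
distance = √((-3−-4.5)² + (-3−1)²) = 4.2720; v₂ = distance/dt₂ = 4.2720

ω₁ = -0.6884, v₂ = 4.2720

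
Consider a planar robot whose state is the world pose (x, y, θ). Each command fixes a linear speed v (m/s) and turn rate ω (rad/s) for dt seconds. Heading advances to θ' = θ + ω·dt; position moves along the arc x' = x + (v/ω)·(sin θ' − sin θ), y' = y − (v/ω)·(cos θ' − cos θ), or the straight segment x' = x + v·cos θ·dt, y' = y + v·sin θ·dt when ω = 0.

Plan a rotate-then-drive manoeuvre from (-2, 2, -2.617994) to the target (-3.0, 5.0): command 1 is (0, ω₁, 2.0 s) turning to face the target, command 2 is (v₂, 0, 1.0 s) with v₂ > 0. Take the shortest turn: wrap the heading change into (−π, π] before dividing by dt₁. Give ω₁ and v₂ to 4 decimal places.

ω₁ = -0.8863, v₂ = 3.1623

heading to target = atan2(5−2, -3−-2) = 1.8925
Δθ = wrap(1.8925 − -2.6180) = -1.7726; ω₁ = Δθ/dt₁ = -0.8863
distance = √((-3−-2)² + (5−2)²) = 3.1623; v₂ = distance/dt₂ = 3.1623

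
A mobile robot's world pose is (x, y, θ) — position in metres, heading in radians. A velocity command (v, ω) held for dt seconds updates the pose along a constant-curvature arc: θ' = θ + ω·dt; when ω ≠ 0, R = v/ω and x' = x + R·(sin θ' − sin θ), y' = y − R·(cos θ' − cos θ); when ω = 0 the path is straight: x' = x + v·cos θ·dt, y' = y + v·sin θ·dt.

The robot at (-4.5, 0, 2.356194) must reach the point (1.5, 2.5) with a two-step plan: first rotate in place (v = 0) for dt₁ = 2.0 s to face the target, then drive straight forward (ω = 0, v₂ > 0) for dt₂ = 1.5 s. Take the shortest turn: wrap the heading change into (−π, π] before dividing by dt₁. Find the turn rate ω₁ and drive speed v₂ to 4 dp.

heading to target = atan2(2.5−0, 1.5−-4.5) = 0.3948
Δθ = wrap(0.3948 − 2.3562) = -1.9614; ω₁ = Δθ/dt₁ = -0.9807
distance = √((1.5−-4.5)² + (2.5−0)²) = 6.5000; v₂ = distance/dt₂ = 4.3333

ω₁ = -0.9807, v₂ = 4.3333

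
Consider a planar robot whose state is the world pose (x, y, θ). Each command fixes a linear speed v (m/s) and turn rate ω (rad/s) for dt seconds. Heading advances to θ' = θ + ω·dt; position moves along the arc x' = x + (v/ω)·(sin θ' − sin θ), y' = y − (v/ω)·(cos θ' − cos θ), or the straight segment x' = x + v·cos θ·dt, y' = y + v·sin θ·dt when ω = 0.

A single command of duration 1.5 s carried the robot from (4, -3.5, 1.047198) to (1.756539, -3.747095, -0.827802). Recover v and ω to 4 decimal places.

v = -1.7500, ω = -1.2500

Δθ = -0.827802 − 1.047198 = -1.875000
ω = Δθ/dt = -1.875000/1.5 = -1.2500
R = Δx/(sin θ' − sin θ) = 1.4000
v = R·ω = 1.4000·-1.2500 = -1.7500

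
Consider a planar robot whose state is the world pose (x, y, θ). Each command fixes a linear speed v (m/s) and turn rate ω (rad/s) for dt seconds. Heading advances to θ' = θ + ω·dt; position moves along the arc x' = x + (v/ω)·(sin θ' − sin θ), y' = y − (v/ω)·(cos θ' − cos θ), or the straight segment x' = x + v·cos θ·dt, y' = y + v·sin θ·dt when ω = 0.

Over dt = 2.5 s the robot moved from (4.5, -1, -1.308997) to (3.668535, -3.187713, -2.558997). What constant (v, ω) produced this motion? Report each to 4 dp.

Δθ = -2.558997 − -1.308997 = -1.250000
ω = Δθ/dt = -1.250000/2.5 = -0.5000
R = −Δy/(cos θ' − cos θ) = -2.0000
v = R·ω = -2.0000·-0.5000 = 1.0000

v = 1.0000, ω = -0.5000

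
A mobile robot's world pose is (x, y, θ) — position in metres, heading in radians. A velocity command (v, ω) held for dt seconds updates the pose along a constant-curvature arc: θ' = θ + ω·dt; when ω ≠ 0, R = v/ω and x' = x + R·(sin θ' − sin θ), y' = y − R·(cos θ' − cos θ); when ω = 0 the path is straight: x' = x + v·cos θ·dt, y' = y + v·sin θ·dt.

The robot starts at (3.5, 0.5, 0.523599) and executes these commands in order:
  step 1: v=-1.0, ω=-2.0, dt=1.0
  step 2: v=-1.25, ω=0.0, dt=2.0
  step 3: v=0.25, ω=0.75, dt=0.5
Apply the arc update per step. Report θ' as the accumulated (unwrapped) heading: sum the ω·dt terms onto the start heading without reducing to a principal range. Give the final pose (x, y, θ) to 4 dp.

(2.5512, 3.2554, -1.1014)

step 1: θ'=-1.4764 (R=0.5000) → pose (2.7522, 0.8859, -1.4764)
step 2: θ'=-1.4764 (straight) → pose (2.5166, 3.3748, -1.4764)
step 3: θ'=-1.1014 (R=0.3333) → pose (2.5512, 3.2554, -1.1014)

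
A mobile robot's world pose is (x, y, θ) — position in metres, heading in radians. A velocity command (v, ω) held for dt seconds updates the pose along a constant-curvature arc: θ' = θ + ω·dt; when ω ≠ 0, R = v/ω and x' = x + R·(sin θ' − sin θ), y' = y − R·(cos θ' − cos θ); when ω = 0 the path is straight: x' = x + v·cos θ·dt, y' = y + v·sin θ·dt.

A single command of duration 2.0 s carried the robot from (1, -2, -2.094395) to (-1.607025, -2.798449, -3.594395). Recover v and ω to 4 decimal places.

Δθ = -3.594395 − -2.094395 = -1.500000
ω = Δθ/dt = -1.500000/2.0 = -0.7500
R = Δx/(sin θ' − sin θ) = -2.0000
v = R·ω = -2.0000·-0.7500 = 1.5000

v = 1.5000, ω = -0.7500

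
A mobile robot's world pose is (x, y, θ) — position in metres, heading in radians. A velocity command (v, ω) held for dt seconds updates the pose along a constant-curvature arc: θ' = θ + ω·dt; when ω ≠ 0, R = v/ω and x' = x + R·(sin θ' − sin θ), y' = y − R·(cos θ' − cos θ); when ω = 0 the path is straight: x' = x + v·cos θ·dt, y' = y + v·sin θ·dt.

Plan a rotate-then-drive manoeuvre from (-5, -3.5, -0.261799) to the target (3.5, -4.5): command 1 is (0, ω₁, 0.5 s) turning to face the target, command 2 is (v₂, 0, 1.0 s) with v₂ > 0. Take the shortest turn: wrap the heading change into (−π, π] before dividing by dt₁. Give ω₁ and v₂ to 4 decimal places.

ω₁ = 0.2894, v₂ = 8.5586

heading to target = atan2(-4.5−-3.5, 3.5−-5) = -0.1171
Δθ = wrap(-0.1171 − -0.2618) = 0.1447; ω₁ = Δθ/dt₁ = 0.2894
distance = √((3.5−-5)² + (-4.5−-3.5)²) = 8.5586; v₂ = distance/dt₂ = 8.5586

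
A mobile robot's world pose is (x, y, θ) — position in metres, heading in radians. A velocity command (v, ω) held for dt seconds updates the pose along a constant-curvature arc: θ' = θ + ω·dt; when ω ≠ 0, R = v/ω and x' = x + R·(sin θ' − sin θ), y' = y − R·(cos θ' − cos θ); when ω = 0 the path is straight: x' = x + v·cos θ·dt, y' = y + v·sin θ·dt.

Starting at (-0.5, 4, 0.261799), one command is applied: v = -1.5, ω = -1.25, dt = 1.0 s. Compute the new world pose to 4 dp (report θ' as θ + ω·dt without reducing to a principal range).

(-1.8126, 4.4989, -0.9882)

θ' = 0.2618 + -1.25·1.0 = -0.9882
R = v/ω = -1.5/-1.25 = 1.2000
x' = -0.5 + 1.2000·(sin -0.9882 − sin 0.2618) = -1.8126
y' = 4 − 1.2000·(cos -0.9882 − cos 0.2618) = 4.4989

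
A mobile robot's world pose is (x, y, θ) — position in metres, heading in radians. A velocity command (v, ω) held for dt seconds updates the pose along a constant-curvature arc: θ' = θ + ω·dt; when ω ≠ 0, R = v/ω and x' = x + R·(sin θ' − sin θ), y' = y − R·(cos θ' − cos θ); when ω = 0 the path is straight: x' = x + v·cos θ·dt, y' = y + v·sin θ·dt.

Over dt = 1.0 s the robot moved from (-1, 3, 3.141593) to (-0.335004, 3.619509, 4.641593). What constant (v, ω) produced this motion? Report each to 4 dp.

v = -1.0000, ω = 1.5000

Δθ = 4.641593 − 3.141593 = 1.500000
ω = Δθ/dt = 1.500000/1.0 = 1.5000
R = Δx/(sin θ' − sin θ) = -0.6667
v = R·ω = -0.6667·1.5000 = -1.0000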